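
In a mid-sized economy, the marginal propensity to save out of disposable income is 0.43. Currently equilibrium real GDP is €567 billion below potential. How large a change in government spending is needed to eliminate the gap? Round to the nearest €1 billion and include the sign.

MPC = 1 − MPS = 1 − 0.43 = 0.57.
Spending multiplier = 1/(1 − MPC) = 1/(1 − 0.57) = 1/0.43 ≈ 2.326.
Need ΔY = +€567 billion, so ΔG = ΔY/k = (+€567 billion) × 0.43 ≈ +€244 billion.
The government should increase government spending by €244 billion.

+€244 billion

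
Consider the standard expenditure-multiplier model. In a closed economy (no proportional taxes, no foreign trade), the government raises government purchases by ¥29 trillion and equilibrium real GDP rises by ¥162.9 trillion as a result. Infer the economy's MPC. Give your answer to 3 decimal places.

0.822

Implied spending multiplier k = ΔY/ΔG = 162.9/29 ≈ 5.6172.
Since k = 1/(1 − MPC), MPC = 1 − 1/k = 1 − ΔG/ΔY = 1 − 29/162.9 ≈ 0.822.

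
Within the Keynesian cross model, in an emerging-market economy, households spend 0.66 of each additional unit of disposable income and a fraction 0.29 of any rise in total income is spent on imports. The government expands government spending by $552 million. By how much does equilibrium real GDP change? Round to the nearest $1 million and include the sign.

Expenditure multiplier = 1/(1 − c + m) = 1/(1 − 0.66 + 0.29) = 1/0.63 ≈ 1.587.
ΔY = k × ΔG = (+$552 million) / 0.63 ≈ +$876 million.

+$876 million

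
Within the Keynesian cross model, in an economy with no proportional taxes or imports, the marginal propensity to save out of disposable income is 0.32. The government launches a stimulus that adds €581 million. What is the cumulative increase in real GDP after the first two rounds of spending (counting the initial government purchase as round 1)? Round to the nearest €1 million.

€976 million

MPC = 1 − MPS = 1 − 0.32 = 0.68.
Round 1 adds ΔG = €581 million; each later round is MPC = 0.68 times the previous.
After 2 rounds: 581 + 395.08 = ΔG·(1 − c^2)/(1 − c) = 581 × (1 − 0.4624)/0.32 ≈ €976 million.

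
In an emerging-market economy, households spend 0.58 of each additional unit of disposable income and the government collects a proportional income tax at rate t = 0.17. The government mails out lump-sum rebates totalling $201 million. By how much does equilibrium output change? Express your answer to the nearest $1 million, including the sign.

A lump-sum tax change of −$201 million shifts disposable income by +$201 million; first-round consumption changes by −c × ΔT = −0.58 × (−$201 million) = +$116.58 million.
Expenditure multiplier = 1/(1 − c(1−t)) = 1/(1 − 0.58×0.83) = 1/0.5186 ≈ 1.928.
The tax multiplier is −c × k ≈ −1.118, so ΔY = k × (−c·ΔT) = (+$116.58 million) / 0.5186 ≈ +$225 million.

+$225 million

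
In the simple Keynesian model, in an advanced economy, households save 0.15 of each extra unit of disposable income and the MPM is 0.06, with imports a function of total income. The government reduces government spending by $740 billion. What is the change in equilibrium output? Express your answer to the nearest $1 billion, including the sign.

MPC = 1 − MPS = 1 − 0.15 = 0.85.
Spending multiplier = 1/(1 − c + m) = 1/(1 − 0.85 + 0.06) = 1/0.21 ≈ 4.762.
ΔY = k × ΔG = (−$740 billion) / 0.21 ≈ −$3,524 billion.

−$3,524 billion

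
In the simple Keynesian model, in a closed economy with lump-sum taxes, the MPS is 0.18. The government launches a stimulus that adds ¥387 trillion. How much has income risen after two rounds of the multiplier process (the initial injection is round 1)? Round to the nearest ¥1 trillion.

MPC = 1 − MPS = 1 − 0.18 = 0.82.
Round 1 adds ΔG = ¥387 trillion; each later round is MPC = 0.82 times the previous.
After 2 rounds: 387 + 317.34 = ΔG·(1 − c^2)/(1 − c) = 387 × (1 − 0.6724)/0.18 ≈ ¥704 trillion.

¥704 trillion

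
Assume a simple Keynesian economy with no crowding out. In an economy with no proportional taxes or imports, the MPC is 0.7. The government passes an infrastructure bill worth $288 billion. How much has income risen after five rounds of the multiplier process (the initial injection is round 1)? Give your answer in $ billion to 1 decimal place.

$798.7 billion

Round 1 adds ΔG = $288 billion; each later round is MPC = 0.7 times the previous.
After 5 rounds: 288 + 201.6 + 141.12 + 98.784 + 69.1488 = ΔG·(1 − c^5)/(1 − c) = 288 × (1 − 0.16807)/0.3 ≈ $798.7 billion.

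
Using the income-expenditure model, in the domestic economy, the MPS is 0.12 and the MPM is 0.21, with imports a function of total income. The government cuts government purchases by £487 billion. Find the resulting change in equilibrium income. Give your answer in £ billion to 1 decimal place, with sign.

−£1,475.8 billion

MPC = 1 − MPS = 1 − 0.12 = 0.88.
Government-spending multiplier = 1/(1 − c + m) = 1/(1 − 0.88 + 0.21) = 1/0.33 ≈ 3.03.
ΔY = k × ΔG = (−£487 billion) / 0.33 ≈ −£1,475.8 billion.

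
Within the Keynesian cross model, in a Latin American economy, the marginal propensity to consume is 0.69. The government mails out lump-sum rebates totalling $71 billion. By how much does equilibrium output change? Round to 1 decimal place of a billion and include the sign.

+$158.0 billion

A lump-sum tax change of −$71 billion shifts disposable income by +$71 billion; first-round consumption changes by −c × ΔT = −0.69 × (−$71 billion) = +$48.99 billion.
Expenditure multiplier = 1/(1 − MPC) = 1/(1 − 0.69) = 1/0.31 ≈ 3.226.
The tax multiplier is −c × k ≈ −2.226, so ΔY = k × (−c·ΔT) = (+$48.99 billion) / 0.31 ≈ +$158 billion.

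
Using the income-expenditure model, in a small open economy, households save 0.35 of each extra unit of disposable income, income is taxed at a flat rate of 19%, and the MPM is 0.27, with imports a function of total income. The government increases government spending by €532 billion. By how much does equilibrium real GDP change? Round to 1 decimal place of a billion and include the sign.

+€715.5 billion

MPC = 1 − MPS = 1 − 0.35 = 0.65.
Spending multiplier = 1/(1 − c(1−t) + m) = 1/(1 − 0.65×0.81 + 0.27) = 1/0.7435 ≈ 1.345.
ΔY = k × ΔG = (+€532 billion) / 0.7435 ≈ +€715.5 billion.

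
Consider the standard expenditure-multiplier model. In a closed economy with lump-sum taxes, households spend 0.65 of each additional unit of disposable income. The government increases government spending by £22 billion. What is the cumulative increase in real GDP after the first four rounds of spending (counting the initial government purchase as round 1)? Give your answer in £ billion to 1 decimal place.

£51.6 billion

Round 1 adds ΔG = £22 billion; each later round is MPC = 0.65 times the previous.
After 4 rounds: 22 + 14.3 + 9.295 + 6.04175 = ΔG·(1 − c^4)/(1 − c) = 22 × (1 − 0.17850625)/0.35 ≈ £51.6 billion.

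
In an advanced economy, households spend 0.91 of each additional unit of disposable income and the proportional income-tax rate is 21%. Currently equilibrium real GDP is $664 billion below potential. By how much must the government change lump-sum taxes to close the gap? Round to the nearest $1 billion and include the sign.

Spending multiplier = 1/(1 − c(1−t)) = 1/(1 − 0.91×0.79) = 1/0.2811 ≈ 3.557.
Tax multiplier = −c·k = −0.91/0.2811 ≈ −3.237. Need ΔY = +$664 billion, so ΔT = ΔY/(−c·k) = −(+$664 billion) × 0.2811 / 0.91 ≈ −$205 billion.
The government should cut lump-sum taxes by $205 billion.

−$205 billion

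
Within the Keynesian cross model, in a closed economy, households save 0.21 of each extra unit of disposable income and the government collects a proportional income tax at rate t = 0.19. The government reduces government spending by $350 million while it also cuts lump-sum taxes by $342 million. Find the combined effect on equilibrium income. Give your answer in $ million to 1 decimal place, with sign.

−$221.7 million

MPC = 1 − MPS = 1 − 0.21 = 0.79.
Expenditure multiplier = 1/(1 − c(1−t)) = 1/(1 − 0.79×0.81) = 1/0.3601 ≈ 2.777.
ΔG contributes k·ΔG = (−$350 million) / 0.3601 ≈ −$972 million.
ΔT of −$342 million changes first-round spending by −c·ΔT = +$270.18 million, contributing k·(−c·ΔT) = (+$270.18 million) / 0.3601 ≈ +$750.3 million.
Net ΔY = k(ΔG − c·ΔT) = (−$79.82 million) / 0.3601 ≈ −$221.7 million.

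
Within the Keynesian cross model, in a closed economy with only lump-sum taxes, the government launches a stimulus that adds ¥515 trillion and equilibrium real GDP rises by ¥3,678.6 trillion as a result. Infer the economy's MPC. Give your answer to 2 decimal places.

Implied spending multiplier k = ΔY/ΔG = 3,678.6/515 ≈ 7.1429.
Since k = 1/(1 − MPC), MPC = 1 − 1/k = 1 − ΔG/ΔY = 1 − 515/3,678.6 ≈ 0.86.

0.86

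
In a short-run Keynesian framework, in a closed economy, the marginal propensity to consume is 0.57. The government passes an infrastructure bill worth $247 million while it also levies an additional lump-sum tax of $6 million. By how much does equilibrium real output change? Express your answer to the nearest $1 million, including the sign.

Expenditure multiplier = 1/(1 − MPC) = 1/(1 − 0.57) = 1/0.43 ≈ 2.326.
ΔG contributes k·ΔG = (+$247 million) / 0.43 ≈ +$574.4 million.
ΔT of +$6 million changes first-round spending by −c·ΔT = −$3.42 million, contributing k·(−c·ΔT) = (−$3.42 million) / 0.43 ≈ −$8 million.
Net ΔY = k(ΔG − c·ΔT) = (+$243.58 million) / 0.43 ≈ +$566 million.

+$566 million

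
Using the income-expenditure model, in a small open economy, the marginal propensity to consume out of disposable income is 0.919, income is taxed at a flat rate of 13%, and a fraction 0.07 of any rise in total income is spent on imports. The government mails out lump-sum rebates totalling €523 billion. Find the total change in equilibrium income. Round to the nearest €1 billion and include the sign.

+€1,777 billion

A lump-sum tax change of −€523 billion shifts disposable income by +€523 billion; first-round consumption changes by −c × ΔT = −0.919 × (−€523 billion) = +€480.637 billion.
Expenditure multiplier = 1/(1 − c(1−t) + m) = 1/(1 − 0.919×0.87 + 0.07) = 1/0.27047 ≈ 3.697.
The tax multiplier is −c × k ≈ −3.398, so ΔY = k × (−c·ΔT) = (+€480.637 billion) / 0.27047 ≈ +€1,777 billion.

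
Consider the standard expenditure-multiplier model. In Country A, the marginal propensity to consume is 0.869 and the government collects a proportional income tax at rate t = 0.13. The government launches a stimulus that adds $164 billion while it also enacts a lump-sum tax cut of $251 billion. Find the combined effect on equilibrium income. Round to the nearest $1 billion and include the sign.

Expenditure multiplier = 1/(1 − c(1−t)) = 1/(1 − 0.869×0.87) = 1/0.24397 ≈ 4.099.
ΔG contributes k·ΔG = (+$164 billion) / 0.24397 ≈ +$672.2 billion.
ΔT of −$251 billion changes first-round spending by −c·ΔT = +$218.119 billion, contributing k·(−c·ΔT) = (+$218.119 billion) / 0.24397 ≈ +$894 billion.
Net ΔY = k(ΔG − c·ΔT) = (+$382.119 billion) / 0.24397 ≈ +$1,566 billion.

+$1,566 billion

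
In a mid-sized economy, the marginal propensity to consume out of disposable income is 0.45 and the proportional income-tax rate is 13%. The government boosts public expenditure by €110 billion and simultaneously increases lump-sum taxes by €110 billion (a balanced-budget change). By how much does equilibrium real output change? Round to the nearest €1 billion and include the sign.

+€99 billion

Expenditure multiplier = 1/(1 − c(1−t)) = 1/(1 − 0.45×0.87) = 1/0.6085 ≈ 1.643.
ΔG contributes k·ΔG = (+€110 billion) / 0.6085 ≈ +€180.8 billion.
ΔT of +€110 billion changes first-round spending by −c·ΔT = −€49.5 billion, contributing k·(−c·ΔT) = (−€49.5 billion) / 0.6085 ≈ −€81.3 billion.
Net ΔY = k(ΔG − c·ΔT) = (+€60.5 billion) / 0.6085 ≈ +€99 billion.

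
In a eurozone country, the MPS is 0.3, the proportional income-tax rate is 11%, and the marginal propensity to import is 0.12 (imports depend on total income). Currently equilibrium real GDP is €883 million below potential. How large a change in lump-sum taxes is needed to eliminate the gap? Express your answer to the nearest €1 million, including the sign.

MPC = 1 − MPS = 1 − 0.3 = 0.7.
Spending multiplier = 1/(1 − c(1−t) + m) = 1/(1 − 0.7×0.89 + 0.12) = 1/0.497 ≈ 2.012.
Tax multiplier = −c·k = −0.7/0.497 ≈ −1.408. Need ΔY = +€883 million, so ΔT = ΔY/(−c·k) = −(+€883 million) × 0.497 / 0.7 ≈ −€627 million.
The government should cut lump-sum taxes by €627 million.

−€627 million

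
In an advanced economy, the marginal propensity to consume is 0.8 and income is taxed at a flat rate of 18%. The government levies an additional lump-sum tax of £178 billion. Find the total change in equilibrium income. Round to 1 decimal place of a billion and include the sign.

A lump-sum tax change of +£178 billion shifts disposable income by −£178 billion; first-round consumption changes by −c × ΔT = −0.8 × (+£178 billion) = −£142.4 billion.
Expenditure multiplier = 1/(1 − c(1−t)) = 1/(1 − 0.8×0.82) = 1/0.344 ≈ 2.907.
The tax multiplier is −c × k ≈ −2.326, so ΔY = k × (−c·ΔT) = (−£142.4 billion) / 0.344 ≈ −£414 billion.

−£414.0 billion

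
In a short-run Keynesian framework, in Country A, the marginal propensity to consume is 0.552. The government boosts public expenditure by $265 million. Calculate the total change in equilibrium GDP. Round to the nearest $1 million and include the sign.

+$592 million

Expenditure multiplier = 1/(1 − MPC) = 1/(1 − 0.552) = 1/0.448 ≈ 2.232.
ΔY = k × ΔG = (+$265 million) / 0.448 ≈ +$592 million.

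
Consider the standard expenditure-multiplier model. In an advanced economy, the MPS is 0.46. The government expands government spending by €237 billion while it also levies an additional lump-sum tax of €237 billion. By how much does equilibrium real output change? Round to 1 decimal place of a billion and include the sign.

MPC = 1 − MPS = 1 − 0.46 = 0.54.
Expenditure multiplier = 1/(1 − MPC) = 1/(1 − 0.54) = 1/0.46 ≈ 2.174.
ΔG contributes k·ΔG = (+€237 billion) / 0.46 ≈ +€515.2 billion.
ΔT of +€237 billion changes first-round spending by −c·ΔT = −€127.98 billion, contributing k·(−c·ΔT) = (−€127.98 billion) / 0.46 ≈ −€278.2 billion.
With ΔG = ΔT and no other leakages, the balanced-budget multiplier is 1, so ΔY = ΔG = +€237 billion.

+€237.0 billion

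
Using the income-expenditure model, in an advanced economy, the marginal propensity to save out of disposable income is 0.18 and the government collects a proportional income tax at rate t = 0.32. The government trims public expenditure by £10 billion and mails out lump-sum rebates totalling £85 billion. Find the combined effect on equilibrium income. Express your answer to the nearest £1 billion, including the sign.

+£135 billion

MPC = 1 − MPS = 1 − 0.18 = 0.82.
Expenditure multiplier = 1/(1 − c(1−t)) = 1/(1 − 0.82×0.68) = 1/0.4424 ≈ 2.26.
ΔG contributes k·ΔG = (−£10 billion) / 0.4424 ≈ −£22.6 billion.
ΔT of −£85 billion changes first-round spending by −c·ΔT = +£69.7 billion, contributing k·(−c·ΔT) = (+£69.7 billion) / 0.4424 ≈ +£157.5 billion.
Net ΔY = k(ΔG − c·ΔT) = (+£59.7 billion) / 0.4424 ≈ +£135 billion.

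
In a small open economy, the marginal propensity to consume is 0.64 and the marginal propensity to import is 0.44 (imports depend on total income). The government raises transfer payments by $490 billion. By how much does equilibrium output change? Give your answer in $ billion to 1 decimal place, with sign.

+$392.0 billion

The transfer change shifts disposable income by +$490 billion, so first-round consumption changes by c·ΔTR = 0.64 × (+$490 billion) = +$313.6 billion.
Expenditure multiplier = 1/(1 − c + m) = 1/(1 − 0.64 + 0.44) = 1/0.8 = 1.25.
The transfer multiplier is c × k = 0.8, so ΔY = k × (c·ΔTR) = (+$313.6 billion) / 0.8 = +$392 billion.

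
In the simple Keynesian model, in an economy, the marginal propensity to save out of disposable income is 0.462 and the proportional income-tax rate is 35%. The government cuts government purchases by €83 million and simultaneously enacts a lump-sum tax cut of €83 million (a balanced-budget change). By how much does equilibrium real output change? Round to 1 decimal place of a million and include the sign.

MPC = 1 − MPS = 1 − 0.462 = 0.538.
Expenditure multiplier = 1/(1 − c(1−t)) = 1/(1 − 0.538×0.65) = 1/0.6503 ≈ 1.538.
ΔG contributes k·ΔG = (−€83 million) / 0.6503 ≈ −€127.6 million.
ΔT of −€83 million changes first-round spending by −c·ΔT = +€44.654 million, contributing k·(−c·ΔT) = (+€44.654 million) / 0.6503 ≈ +€68.7 million.
Net ΔY = k(ΔG − c·ΔT) = (−€38.346 million) / 0.6503 ≈ −€59 million.

−€59.0 million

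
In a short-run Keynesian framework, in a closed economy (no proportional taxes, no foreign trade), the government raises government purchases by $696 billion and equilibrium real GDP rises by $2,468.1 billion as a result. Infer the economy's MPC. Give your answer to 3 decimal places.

Implied spending multiplier k = ΔY/ΔG = 2,468.1/696 ≈ 3.5461.
Since k = 1/(1 − MPC), MPC = 1 − 1/k = 1 − ΔG/ΔY = 1 − 696/2,468.1 ≈ 0.718.

0.718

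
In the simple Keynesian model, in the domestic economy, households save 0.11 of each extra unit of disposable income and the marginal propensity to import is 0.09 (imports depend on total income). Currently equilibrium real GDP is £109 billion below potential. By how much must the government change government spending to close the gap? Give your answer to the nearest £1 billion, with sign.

MPC = 1 − MPS = 1 − 0.11 = 0.89.
Spending multiplier = 1/(1 − c + m) = 1/(1 − 0.89 + 0.09) = 1/0.2 = 5.
Need ΔY = +£109 billion, so ΔG = ΔY/k = (+£109 billion) × 0.2 ≈ +£22 billion.
The government should increase government spending by £22 billion.

+£22 billion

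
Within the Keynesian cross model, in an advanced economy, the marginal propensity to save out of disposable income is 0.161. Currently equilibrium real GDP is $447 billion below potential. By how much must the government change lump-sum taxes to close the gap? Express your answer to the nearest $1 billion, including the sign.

−$86 billion

MPC = 1 − MPS = 1 − 0.161 = 0.839.
Spending multiplier = 1/(1 − MPC) = 1/(1 − 0.839) = 1/0.161 ≈ 6.211.
Tax multiplier = −c·k = −0.839/0.161 ≈ −5.211. Need ΔY = +$447 billion, so ΔT = ΔY/(−c·k) = −(+$447 billion) × 0.161 / 0.839 ≈ −$86 billion.
The government should cut lump-sum taxes by $86 billion.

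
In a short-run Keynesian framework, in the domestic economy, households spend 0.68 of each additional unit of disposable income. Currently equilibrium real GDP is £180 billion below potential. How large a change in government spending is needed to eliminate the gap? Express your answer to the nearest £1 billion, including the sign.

+£58 billion

Spending multiplier = 1/(1 − MPC) = 1/(1 − 0.68) = 1/0.32 = 3.125.
Need ΔY = +£180 billion, so ΔG = ΔY/k = (+£180 billion) × 0.32 ≈ +£58 billion.
The government should increase government spending by £58 billion.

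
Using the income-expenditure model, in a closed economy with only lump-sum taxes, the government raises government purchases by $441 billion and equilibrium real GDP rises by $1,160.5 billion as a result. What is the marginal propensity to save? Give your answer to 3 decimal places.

0.380

Implied spending multiplier k = ΔY/ΔG = 1,160.5/441 ≈ 2.6315.
Since k = 1/(1 − MPC), MPC = 1 − 1/k = 1 − ΔG/ΔY = 1 − 441/1,160.5 ≈ 0.620.
MPS = 1 − MPC = 0.380.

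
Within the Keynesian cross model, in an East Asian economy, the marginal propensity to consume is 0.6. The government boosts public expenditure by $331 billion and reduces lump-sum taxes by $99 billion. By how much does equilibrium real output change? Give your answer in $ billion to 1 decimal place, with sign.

Expenditure multiplier = 1/(1 − MPC) = 1/(1 − 0.6) = 1/0.4 = 2.5.
ΔG contributes k·ΔG = (+$331 billion) / 0.4 = +$827.5 billion.
ΔT of −$99 billion changes first-round spending by −c·ΔT = +$59.4 billion, contributing k·(−c·ΔT) = (+$59.4 billion) / 0.4 = +$148.5 billion.
Net ΔY = k(ΔG − c·ΔT) = (+$390.4 billion) / 0.4 = +$976 billion.

+$976.0 billion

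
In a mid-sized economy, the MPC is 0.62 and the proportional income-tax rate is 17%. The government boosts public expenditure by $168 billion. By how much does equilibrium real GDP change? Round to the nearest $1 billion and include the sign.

Spending multiplier = 1/(1 − c(1−t)) = 1/(1 − 0.62×0.83) = 1/0.4854 ≈ 2.06.
ΔY = k × ΔG = (+$168 billion) / 0.4854 ≈ +$346 billion.

+$346 billion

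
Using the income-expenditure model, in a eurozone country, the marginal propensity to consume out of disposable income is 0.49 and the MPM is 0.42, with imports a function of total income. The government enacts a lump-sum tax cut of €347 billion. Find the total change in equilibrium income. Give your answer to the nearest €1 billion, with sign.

A lump-sum tax change of −€347 billion shifts disposable income by +€347 billion; first-round consumption changes by −c × ΔT = −0.49 × (−€347 billion) = +€170.03 billion.
Expenditure multiplier = 1/(1 − c + m) = 1/(1 − 0.49 + 0.42) = 1/0.93 ≈ 1.075.
The tax multiplier is −c × k ≈ −0.527, so ΔY = k × (−c·ΔT) = (+€170.03 billion) / 0.93 ≈ +€183 billion.

+€183 billion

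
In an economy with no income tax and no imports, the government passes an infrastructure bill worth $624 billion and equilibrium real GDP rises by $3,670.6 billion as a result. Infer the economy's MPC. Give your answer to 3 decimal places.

0.830

Implied spending multiplier k = ΔY/ΔG = 3,670.6/624 ≈ 5.8824.
Since k = 1/(1 − MPC), MPC = 1 − 1/k = 1 − ΔG/ΔY = 1 − 624/3,670.6 ≈ 0.830.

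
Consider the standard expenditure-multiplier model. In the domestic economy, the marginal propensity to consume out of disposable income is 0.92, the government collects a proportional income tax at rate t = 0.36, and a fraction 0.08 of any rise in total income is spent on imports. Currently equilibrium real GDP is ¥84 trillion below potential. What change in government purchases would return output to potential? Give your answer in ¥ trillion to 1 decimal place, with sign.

Spending multiplier = 1/(1 − c(1−t) + m) = 1/(1 − 0.92×0.64 + 0.08) = 1/0.4912 ≈ 2.036.
Need ΔY = +¥84 trillion, so ΔG = ΔY/k = (+¥84 trillion) × 0.4912 ≈ +¥41.3 trillion.
The government should increase government purchases by ¥41.3 trillion.

+¥41.3 trillion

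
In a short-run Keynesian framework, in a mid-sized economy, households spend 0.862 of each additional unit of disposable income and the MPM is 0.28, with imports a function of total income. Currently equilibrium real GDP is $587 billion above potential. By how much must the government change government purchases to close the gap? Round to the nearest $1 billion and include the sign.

Spending multiplier = 1/(1 − c + m) = 1/(1 − 0.862 + 0.28) = 1/0.418 ≈ 2.392.
Need ΔY = −$587 billion, so ΔG = ΔY/k = (−$587 billion) × 0.418 ≈ −$245 billion.
The government should cut government purchases by $245 billion.

−$245 billion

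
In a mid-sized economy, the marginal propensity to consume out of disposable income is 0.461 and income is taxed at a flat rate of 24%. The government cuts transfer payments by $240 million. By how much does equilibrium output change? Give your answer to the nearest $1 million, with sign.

−$170 million

The transfer change shifts disposable income by −$240 million, so first-round consumption changes by c·ΔTR = 0.461 × (−$240 million) = −$110.64 million.
Expenditure multiplier = 1/(1 − c(1−t)) = 1/(1 − 0.461×0.76) = 1/0.64964 ≈ 1.539.
The transfer multiplier is c × k ≈ 0.71, so ΔY = k × (c·ΔTR) = (−$110.64 million) / 0.64964 ≈ −$170 million.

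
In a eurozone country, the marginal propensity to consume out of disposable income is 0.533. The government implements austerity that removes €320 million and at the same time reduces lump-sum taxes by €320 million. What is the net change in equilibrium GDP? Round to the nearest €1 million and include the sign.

Expenditure multiplier = 1/(1 − MPC) = 1/(1 − 0.533) = 1/0.467 ≈ 2.141.
ΔG contributes k·ΔG = (−€320 million) / 0.467 ≈ −€685.2 million.
ΔT of −€320 million changes first-round spending by −c·ΔT = +€170.56 million, contributing k·(−c·ΔT) = (+€170.56 million) / 0.467 ≈ +€365.2 million.
With ΔG = ΔT and no other leakages, the balanced-budget multiplier is 1, so ΔY = ΔG = −€320 million.

−€320 million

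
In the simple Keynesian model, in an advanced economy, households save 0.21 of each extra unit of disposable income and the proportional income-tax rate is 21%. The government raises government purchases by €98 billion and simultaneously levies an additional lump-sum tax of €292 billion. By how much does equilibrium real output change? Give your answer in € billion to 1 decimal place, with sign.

−€353.0 billion

MPC = 1 − MPS = 1 − 0.21 = 0.79.
Expenditure multiplier = 1/(1 − c(1−t)) = 1/(1 − 0.79×0.79) = 1/0.3759 ≈ 2.66.
ΔG contributes k·ΔG = (+€98 billion) / 0.3759 ≈ +€260.7 billion.
ΔT of +€292 billion changes first-round spending by −c·ΔT = −€230.68 billion, contributing k·(−c·ΔT) = (−€230.68 billion) / 0.3759 ≈ −€613.7 billion.
Net ΔY = k(ΔG − c·ΔT) = (−€132.68 billion) / 0.3759 ≈ −€353 billion.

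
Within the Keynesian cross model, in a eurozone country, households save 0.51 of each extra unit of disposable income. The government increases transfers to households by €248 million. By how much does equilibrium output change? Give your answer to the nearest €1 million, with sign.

+€238 million

MPC = 1 − MPS = 1 − 0.51 = 0.49.
The transfer change shifts disposable income by +€248 million, so first-round consumption changes by c·ΔTR = 0.49 × (+€248 million) = +€121.52 million.
Expenditure multiplier = 1/(1 − MPC) = 1/(1 − 0.49) = 1/0.51 ≈ 1.961.
The transfer multiplier is c × k ≈ 0.961, so ΔY = k × (c·ΔTR) = (+€121.52 million) / 0.51 ≈ +€238 million.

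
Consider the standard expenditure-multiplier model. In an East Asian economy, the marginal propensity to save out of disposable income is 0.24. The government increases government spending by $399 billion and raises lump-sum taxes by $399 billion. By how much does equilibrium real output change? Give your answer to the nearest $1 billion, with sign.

MPC = 1 − MPS = 1 − 0.24 = 0.76.
Expenditure multiplier = 1/(1 − MPC) = 1/(1 − 0.76) = 1/0.24 ≈ 4.167.
ΔG contributes k·ΔG = (+$399 billion) / 0.24 = +$1,662.5 billion.
ΔT of +$399 billion changes first-round spending by −c·ΔT = −$303.24 billion, contributing k·(−c·ΔT) = (−$303.24 billion) / 0.24 = −$1,263.5 billion.
With ΔG = ΔT and no other leakages, the balanced-budget multiplier is 1, so ΔY = ΔG = +$399 billion.

+$399 billion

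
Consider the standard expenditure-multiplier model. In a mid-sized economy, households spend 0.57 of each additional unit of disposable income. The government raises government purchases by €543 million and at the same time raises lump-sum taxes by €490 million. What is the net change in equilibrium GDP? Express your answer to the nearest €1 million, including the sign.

Expenditure multiplier = 1/(1 − MPC) = 1/(1 − 0.57) = 1/0.43 ≈ 2.326.
ΔG contributes k·ΔG = (+€543 million) / 0.43 ≈ +€1,262.8 million.
ΔT of +€490 million changes first-round spending by −c·ΔT = −€279.3 million, contributing k·(−c·ΔT) = (−€279.3 million) / 0.43 ≈ −€649.5 million.
Net ΔY = k(ΔG − c·ΔT) = (+€263.7 million) / 0.43 ≈ +€613 million.

+€613 million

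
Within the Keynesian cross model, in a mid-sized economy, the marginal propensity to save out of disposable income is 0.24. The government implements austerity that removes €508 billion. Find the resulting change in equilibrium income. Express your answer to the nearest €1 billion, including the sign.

−€2,117 billion

MPC = 1 − MPS = 1 − 0.24 = 0.76.
Spending multiplier = 1/(1 − MPC) = 1/(1 − 0.76) = 1/0.24 ≈ 4.167.
ΔY = k × ΔG = (−€508 billion) / 0.24 ≈ −€2,117 billion.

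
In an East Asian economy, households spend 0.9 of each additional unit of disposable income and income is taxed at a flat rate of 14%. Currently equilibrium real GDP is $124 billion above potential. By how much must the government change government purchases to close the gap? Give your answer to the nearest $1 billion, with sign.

−$28 billion

Spending multiplier = 1/(1 − c(1−t)) = 1/(1 − 0.9×0.86) = 1/0.226 ≈ 4.425.
Need ΔY = −$124 billion, so ΔG = ΔY/k = (−$124 billion) × 0.226 ≈ −$28 billion.
The government should cut government purchases by $28 billion.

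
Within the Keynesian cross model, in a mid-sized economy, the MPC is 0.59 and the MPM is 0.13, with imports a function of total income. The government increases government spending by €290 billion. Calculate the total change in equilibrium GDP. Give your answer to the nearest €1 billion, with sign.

+€537 billion

Spending multiplier = 1/(1 − c + m) = 1/(1 − 0.59 + 0.13) = 1/0.54 ≈ 1.852.
ΔY = k × ΔG = (+€290 billion) / 0.54 ≈ +€537 billion.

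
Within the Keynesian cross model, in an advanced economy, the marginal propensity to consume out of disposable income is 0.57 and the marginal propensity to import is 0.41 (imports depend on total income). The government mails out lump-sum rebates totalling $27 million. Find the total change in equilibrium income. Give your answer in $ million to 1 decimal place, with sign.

+$18.3 million

A lump-sum tax change of −$27 million shifts disposable income by +$27 million; first-round consumption changes by −c × ΔT = −0.57 × (−$27 million) = +$15.39 million.
Expenditure multiplier = 1/(1 − c + m) = 1/(1 − 0.57 + 0.41) = 1/0.84 ≈ 1.19.
The tax multiplier is −c × k ≈ −0.679, so ΔY = k × (−c·ΔT) = (+$15.39 million) / 0.84 ≈ +$18.3 million.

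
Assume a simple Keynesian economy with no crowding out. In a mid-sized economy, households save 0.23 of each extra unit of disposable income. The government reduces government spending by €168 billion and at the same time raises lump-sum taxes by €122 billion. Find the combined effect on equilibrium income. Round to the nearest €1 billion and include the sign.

MPC = 1 − MPS = 1 − 0.23 = 0.77.
Expenditure multiplier = 1/(1 − MPC) = 1/(1 − 0.77) = 1/0.23 ≈ 4.348.
ΔG contributes k·ΔG = (−€168 billion) / 0.23 ≈ −€730.4 billion.
ΔT of +€122 billion changes first-round spending by −c·ΔT = −€93.94 billion, contributing k·(−c·ΔT) = (−€93.94 billion) / 0.23 ≈ −€408.4 billion.
Net ΔY = k(ΔG − c·ΔT) = (−€261.94 billion) / 0.23 ≈ −€1,139 billion.

−€1,139 billion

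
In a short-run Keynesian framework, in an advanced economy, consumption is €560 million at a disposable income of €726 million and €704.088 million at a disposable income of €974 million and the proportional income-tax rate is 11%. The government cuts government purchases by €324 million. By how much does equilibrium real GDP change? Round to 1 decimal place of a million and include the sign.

−€670.9 million

MPC = ΔC/ΔYd = (704.088 − 560)/(974 − 726) = 144.088/248 = 0.581.
Expenditure multiplier = 1/(1 − c(1−t)) = 1/(1 − 0.581×0.89) = 1/0.48291 ≈ 2.071.
ΔY = k × ΔG = (−€324 million) / 0.48291 ≈ −€670.9 million.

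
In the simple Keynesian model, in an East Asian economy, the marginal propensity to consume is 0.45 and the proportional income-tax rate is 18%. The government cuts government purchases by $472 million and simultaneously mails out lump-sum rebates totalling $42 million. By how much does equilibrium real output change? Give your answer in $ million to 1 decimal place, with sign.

−$718.1 million

Expenditure multiplier = 1/(1 − c(1−t)) = 1/(1 − 0.45×0.82) = 1/0.631 ≈ 1.585.
ΔG contributes k·ΔG = (−$472 million) / 0.631 ≈ −$748 million.
ΔT of −$42 million changes first-round spending by −c·ΔT = +$18.9 million, contributing k·(−c·ΔT) = (+$18.9 million) / 0.631 ≈ +$30 million.
Net ΔY = k(ΔG − c·ΔT) = (−$453.1 million) / 0.631 ≈ −$718.1 million.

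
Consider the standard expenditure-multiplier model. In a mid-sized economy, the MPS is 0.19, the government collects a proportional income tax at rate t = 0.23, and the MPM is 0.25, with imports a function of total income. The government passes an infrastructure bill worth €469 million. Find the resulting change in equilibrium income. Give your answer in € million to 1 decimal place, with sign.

+€748.8 million

MPC = 1 − MPS = 1 − 0.19 = 0.81.
Government-spending multiplier = 1/(1 − c(1−t) + m) = 1/(1 − 0.81×0.77 + 0.25) = 1/0.6263 ≈ 1.597.
ΔY = k × ΔG = (+€469 million) / 0.6263 ≈ +€748.8 million.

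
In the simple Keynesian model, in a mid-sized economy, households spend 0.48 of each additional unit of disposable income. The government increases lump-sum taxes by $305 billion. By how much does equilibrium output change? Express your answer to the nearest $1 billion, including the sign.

−$282 billion

A lump-sum tax change of +$305 billion shifts disposable income by −$305 billion; first-round consumption changes by −c × ΔT = −0.48 × (+$305 billion) = −$146.4 billion.
Expenditure multiplier = 1/(1 − MPC) = 1/(1 − 0.48) = 1/0.52 ≈ 1.923.
The tax multiplier is −c × k ≈ −0.923, so ΔY = k × (−c·ΔT) = (−$146.4 billion) / 0.52 ≈ −$282 billion.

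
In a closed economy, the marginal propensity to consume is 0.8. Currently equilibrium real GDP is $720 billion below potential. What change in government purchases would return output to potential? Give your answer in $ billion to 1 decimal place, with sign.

+$144.0 billion

Spending multiplier = 1/(1 − MPC) = 1/(1 − 0.8) = 1/0.2 = 5.
Need ΔY = +$720 billion, so ΔG = ΔY/k = (+$720 billion) × 0.2 = +$144 billion.
The government should increase government purchases by $144 billion.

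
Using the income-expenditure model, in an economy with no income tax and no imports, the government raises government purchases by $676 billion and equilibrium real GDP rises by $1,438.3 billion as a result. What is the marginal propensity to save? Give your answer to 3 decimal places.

0.470

Implied spending multiplier k = ΔY/ΔG = 1,438.3/676 ≈ 2.1277.
Since k = 1/(1 − MPC), MPC = 1 − 1/k = 1 − ΔG/ΔY = 1 − 676/1,438.3 ≈ 0.530.
MPS = 1 − MPC = 0.470.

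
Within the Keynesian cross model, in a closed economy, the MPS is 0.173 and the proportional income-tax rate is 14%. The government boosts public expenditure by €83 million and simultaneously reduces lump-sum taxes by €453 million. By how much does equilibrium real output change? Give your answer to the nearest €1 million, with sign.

MPC = 1 − MPS = 1 − 0.173 = 0.827.
Expenditure multiplier = 1/(1 − c(1−t)) = 1/(1 − 0.827×0.86) = 1/0.28878 ≈ 3.463.
ΔG contributes k·ΔG = (+€83 million) / 0.28878 ≈ +€287.4 million.
ΔT of −€453 million changes first-round spending by −c·ΔT = +€374.631 million, contributing k·(−c·ΔT) = (+€374.631 million) / 0.28878 ≈ +€1,297.3 million.
Net ΔY = k(ΔG − c·ΔT) = (+€457.631 million) / 0.28878 ≈ +€1,585 million.

+€1,585 million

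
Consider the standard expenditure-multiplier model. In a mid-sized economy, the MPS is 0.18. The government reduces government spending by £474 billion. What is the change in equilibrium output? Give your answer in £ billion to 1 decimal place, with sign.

−£2,633.3 billion

MPC = 1 − MPS = 1 − 0.18 = 0.82.
Expenditure multiplier = 1/(1 − MPC) = 1/(1 − 0.82) = 1/0.18 ≈ 5.556.
ΔY = k × ΔG = (−£474 billion) / 0.18 ≈ −£2,633.3 billion.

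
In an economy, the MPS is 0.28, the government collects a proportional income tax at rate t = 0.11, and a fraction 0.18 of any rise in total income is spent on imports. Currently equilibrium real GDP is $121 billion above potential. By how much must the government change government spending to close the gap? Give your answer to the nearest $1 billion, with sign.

MPC = 1 − MPS = 1 − 0.28 = 0.72.
Spending multiplier = 1/(1 − c(1−t) + m) = 1/(1 − 0.72×0.89 + 0.18) = 1/0.5392 ≈ 1.855.
Need ΔY = −$121 billion, so ΔG = ΔY/k = (−$121 billion) × 0.5392 ≈ −$65 billion.
The government should cut government spending by $65 billion.

−$65 billion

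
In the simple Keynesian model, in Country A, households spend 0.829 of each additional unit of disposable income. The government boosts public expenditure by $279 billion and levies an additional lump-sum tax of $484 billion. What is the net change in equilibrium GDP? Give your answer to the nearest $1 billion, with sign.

Expenditure multiplier = 1/(1 − MPC) = 1/(1 − 0.829) = 1/0.171 ≈ 5.848.
ΔG contributes k·ΔG = (+$279 billion) / 0.171 ≈ +$1,631.6 billion.
ΔT of +$484 billion changes first-round spending by −c·ΔT = −$401.236 billion, contributing k·(−c·ΔT) = (−$401.236 billion) / 0.171 ≈ −$2,346.4 billion.
Net ΔY = k(ΔG − c·ΔT) = (−$122.236 billion) / 0.171 ≈ −$715 billion.

−$715 billion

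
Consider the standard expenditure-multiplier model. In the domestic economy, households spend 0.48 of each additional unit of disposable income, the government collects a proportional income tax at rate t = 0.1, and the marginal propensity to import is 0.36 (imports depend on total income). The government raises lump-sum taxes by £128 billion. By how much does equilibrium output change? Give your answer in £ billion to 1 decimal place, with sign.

−£66.2 billion

A lump-sum tax change of +£128 billion shifts disposable income by −£128 billion; first-round consumption changes by −c × ΔT = −0.48 × (+£128 billion) = −£61.44 billion.
Expenditure multiplier = 1/(1 − c(1−t) + m) = 1/(1 − 0.48×0.9 + 0.36) = 1/0.928 ≈ 1.078.
The tax multiplier is −c × k ≈ −0.517, so ΔY = k × (−c·ΔT) = (−£61.44 billion) / 0.928 ≈ −£66.2 billion.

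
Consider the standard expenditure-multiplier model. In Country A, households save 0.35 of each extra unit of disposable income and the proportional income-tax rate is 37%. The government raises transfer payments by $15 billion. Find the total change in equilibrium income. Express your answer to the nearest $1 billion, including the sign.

MPC = 1 − MPS = 1 − 0.35 = 0.65.
The transfer change shifts disposable income by +$15 billion, so first-round consumption changes by c·ΔTR = 0.65 × (+$15 billion) = +$9.75 billion.
Expenditure multiplier = 1/(1 − c(1−t)) = 1/(1 − 0.65×0.63) = 1/0.5905 ≈ 1.693.
The transfer multiplier is c × k ≈ 1.101, so ΔY = k × (c·ΔTR) = (+$9.75 billion) / 0.5905 ≈ +$17 billion.

+$17 billion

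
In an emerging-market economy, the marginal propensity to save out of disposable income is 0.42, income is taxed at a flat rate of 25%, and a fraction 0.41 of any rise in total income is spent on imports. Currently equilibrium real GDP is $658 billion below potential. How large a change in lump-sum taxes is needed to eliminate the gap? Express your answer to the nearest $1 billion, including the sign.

−$1,106 billion

MPC = 1 − MPS = 1 − 0.42 = 0.58.
Spending multiplier = 1/(1 − c(1−t) + m) = 1/(1 − 0.58×0.75 + 0.41) = 1/0.975 ≈ 1.026.
Tax multiplier = −c·k = −0.58/0.975 ≈ −0.595. Need ΔY = +$658 billion, so ΔT = ΔY/(−c·k) = −(+$658 billion) × 0.975 / 0.58 ≈ −$1,106 billion.
The government should cut lump-sum taxes by $1,106 billion.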